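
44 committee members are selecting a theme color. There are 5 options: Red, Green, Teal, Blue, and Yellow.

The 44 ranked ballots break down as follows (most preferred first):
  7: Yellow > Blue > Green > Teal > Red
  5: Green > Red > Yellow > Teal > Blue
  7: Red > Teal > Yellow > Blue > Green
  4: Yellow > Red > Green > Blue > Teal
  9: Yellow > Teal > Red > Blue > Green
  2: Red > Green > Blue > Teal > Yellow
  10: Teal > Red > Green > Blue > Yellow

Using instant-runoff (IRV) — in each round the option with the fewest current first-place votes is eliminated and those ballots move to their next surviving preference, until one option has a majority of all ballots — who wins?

Red

Round 1: Red 9, Green 5, Teal 10, Blue 0, Yellow 20. Blue eliminated.
Round 2: Red 9, Green 5, Teal 10, Yellow 20. Green eliminated.
Round 3: Red 14, Teal 10, Yellow 20. Teal eliminated.
Round 4: Red 24, Yellow 20. Red has a majority (≥23).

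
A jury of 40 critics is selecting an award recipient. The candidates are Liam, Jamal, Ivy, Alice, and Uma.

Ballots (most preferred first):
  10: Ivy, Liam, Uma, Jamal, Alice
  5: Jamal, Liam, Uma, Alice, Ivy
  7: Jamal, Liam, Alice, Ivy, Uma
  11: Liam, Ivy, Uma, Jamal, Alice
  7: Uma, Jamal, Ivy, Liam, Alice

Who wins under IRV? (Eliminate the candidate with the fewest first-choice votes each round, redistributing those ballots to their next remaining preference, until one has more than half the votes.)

Liam

Round 1: Liam 11, Jamal 12, Ivy 10, Alice 0, Uma 7. Alice eliminated.
Round 2: Liam 11, Jamal 12, Ivy 10, Uma 7. Uma eliminated.
Round 3: Liam 11, Jamal 19, Ivy 10. Ivy eliminated.
Round 4: Liam 21, Jamal 19. Liam has a majority (≥21).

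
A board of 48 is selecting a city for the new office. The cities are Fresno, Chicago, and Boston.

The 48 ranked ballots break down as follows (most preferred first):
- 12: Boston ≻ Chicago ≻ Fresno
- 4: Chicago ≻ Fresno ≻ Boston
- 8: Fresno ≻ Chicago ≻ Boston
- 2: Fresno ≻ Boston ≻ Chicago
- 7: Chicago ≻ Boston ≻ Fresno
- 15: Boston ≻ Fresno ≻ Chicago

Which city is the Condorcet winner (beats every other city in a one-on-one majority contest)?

Boston

Boston vs Fresno: 34–14
Boston vs Chicago: 29–19
Boston beats every other city.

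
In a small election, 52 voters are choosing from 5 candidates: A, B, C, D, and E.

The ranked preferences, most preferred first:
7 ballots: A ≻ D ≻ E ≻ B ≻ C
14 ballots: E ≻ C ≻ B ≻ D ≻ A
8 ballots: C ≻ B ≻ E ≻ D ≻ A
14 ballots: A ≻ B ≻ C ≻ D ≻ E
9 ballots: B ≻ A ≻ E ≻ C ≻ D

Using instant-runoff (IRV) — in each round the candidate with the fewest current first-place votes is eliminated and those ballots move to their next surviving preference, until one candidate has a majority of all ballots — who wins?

Round 1: A 21, B 9, C 8, D 0, E 14. D eliminated.
Round 2: A 21, B 9, C 8, E 14. C eliminated.
Round 3: A 21, B 17, E 14. E eliminated.
Round 4: A 21, B 31. B has a majority (≥27).

B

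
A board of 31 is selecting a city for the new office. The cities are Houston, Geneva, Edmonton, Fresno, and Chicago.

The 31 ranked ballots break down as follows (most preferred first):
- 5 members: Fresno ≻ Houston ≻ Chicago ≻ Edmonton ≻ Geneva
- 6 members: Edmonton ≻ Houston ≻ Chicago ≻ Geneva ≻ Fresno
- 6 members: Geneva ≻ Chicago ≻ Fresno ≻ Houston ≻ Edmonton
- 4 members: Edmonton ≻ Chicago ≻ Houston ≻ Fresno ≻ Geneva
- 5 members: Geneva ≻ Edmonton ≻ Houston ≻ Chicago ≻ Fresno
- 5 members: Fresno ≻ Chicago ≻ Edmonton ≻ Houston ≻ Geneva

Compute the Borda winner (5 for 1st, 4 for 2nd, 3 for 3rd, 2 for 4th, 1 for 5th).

Houston: 5×4 + 6×4 + 6×2 + 4×3 + 5×3 + 5×2 = 93
Geneva: 5×1 + 6×2 + 6×5 + 4×1 + 5×5 + 5×1 = 81
Edmonton: 5×2 + 6×5 + 6×1 + 4×5 + 5×4 + 5×3 = 101
Fresno: 5×5 + 6×1 + 6×3 + 4×2 + 5×1 + 5×5 = 87
Chicago: 5×3 + 6×3 + 6×4 + 4×4 + 5×2 + 5×4 = 103

Chicago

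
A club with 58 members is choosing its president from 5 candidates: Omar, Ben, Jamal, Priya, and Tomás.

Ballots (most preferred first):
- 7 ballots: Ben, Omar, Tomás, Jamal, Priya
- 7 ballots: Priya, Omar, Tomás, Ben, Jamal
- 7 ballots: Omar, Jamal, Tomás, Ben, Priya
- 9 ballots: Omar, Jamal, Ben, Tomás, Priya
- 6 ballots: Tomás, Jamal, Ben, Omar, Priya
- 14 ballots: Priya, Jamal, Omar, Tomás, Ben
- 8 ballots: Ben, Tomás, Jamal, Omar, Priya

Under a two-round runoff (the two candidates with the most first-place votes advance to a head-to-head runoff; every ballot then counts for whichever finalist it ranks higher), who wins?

Omar

Round 1 first-place votes: Omar 16, Ben 15, Jamal 0, Priya 21, Tomás 6. Priya and Omar advance.
Runoff: Priya is ranked above Omar on 21 ballots, Omar above Priya on 37.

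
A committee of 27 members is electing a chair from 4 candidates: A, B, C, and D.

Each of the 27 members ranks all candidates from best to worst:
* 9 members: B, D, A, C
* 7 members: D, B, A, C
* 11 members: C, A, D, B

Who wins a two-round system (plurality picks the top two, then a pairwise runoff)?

Round 1 first-place votes: A 0, B 9, C 11, D 7. C and B advance.
Runoff: C is ranked above B on 11 ballots, B above C on 16.

B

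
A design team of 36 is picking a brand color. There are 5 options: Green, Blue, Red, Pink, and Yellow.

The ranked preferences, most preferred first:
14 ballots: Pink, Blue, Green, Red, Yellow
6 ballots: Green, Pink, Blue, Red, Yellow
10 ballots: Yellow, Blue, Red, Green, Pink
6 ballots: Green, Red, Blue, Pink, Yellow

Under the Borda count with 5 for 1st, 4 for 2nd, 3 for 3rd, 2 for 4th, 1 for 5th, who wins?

Blue

Green: 14×3 + 6×5 + 10×2 + 6×5 = 122
Blue: 14×4 + 6×3 + 10×4 + 6×3 = 132
Red: 14×2 + 6×2 + 10×3 + 6×4 = 94
Pink: 14×5 + 6×4 + 10×1 + 6×2 = 116
Yellow: 14×1 + 6×1 + 10×5 + 6×1 = 76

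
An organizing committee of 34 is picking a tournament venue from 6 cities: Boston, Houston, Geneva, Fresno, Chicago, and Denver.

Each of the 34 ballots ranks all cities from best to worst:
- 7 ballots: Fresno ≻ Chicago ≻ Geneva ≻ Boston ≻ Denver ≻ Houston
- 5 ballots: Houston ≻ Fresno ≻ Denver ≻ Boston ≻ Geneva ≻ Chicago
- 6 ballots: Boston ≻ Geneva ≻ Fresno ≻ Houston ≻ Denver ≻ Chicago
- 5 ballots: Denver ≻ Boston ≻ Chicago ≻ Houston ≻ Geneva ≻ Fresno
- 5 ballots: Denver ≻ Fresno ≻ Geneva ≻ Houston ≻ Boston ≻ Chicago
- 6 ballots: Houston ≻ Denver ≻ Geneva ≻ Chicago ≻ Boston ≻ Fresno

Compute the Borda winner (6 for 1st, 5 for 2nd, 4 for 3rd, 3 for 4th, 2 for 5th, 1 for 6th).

Boston: 7×3 + 5×3 + 6×6 + 5×5 + 5×2 + 6×2 = 119
Houston: 7×1 + 5×6 + 6×3 + 5×3 + 5×3 + 6×6 = 121
Geneva: 7×4 + 5×2 + 6×5 + 5×2 + 5×4 + 6×4 = 122
Fresno: 7×6 + 5×5 + 6×4 + 5×1 + 5×5 + 6×1 = 127
Chicago: 7×5 + 5×1 + 6×1 + 5×4 + 5×1 + 6×3 = 89
Denver: 7×2 + 5×4 + 6×2 + 5×6 + 5×6 + 6×5 = 136

Denver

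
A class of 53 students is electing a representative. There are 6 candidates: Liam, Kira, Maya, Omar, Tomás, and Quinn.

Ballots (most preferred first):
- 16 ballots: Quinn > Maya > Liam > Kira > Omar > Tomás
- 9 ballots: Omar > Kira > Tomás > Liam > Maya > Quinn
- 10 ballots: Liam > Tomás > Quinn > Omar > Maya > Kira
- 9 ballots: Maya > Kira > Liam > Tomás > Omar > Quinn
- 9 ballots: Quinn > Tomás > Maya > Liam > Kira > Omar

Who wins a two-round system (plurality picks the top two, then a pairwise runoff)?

Round 1 first-place votes: Liam 10, Kira 0, Maya 9, Omar 9, Tomás 0, Quinn 25. Quinn and Liam advance.
Runoff: Quinn is ranked above Liam on 25 ballots, Liam above Quinn on 28.

Liam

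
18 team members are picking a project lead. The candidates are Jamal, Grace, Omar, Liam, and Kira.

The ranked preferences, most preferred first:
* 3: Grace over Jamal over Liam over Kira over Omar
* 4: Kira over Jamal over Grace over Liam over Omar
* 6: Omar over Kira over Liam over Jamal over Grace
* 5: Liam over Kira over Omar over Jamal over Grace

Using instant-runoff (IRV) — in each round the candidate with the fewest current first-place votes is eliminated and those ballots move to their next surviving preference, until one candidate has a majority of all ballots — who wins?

Liam

Round 1: Jamal 0, Grace 3, Omar 6, Liam 5, Kira 4. Jamal eliminated.
Round 2: Grace 3, Omar 6, Liam 5, Kira 4. Grace eliminated.
Round 3: Omar 6, Liam 8, Kira 4. Kira eliminated.
Round 4: Omar 6, Liam 12. Liam has a majority (≥10).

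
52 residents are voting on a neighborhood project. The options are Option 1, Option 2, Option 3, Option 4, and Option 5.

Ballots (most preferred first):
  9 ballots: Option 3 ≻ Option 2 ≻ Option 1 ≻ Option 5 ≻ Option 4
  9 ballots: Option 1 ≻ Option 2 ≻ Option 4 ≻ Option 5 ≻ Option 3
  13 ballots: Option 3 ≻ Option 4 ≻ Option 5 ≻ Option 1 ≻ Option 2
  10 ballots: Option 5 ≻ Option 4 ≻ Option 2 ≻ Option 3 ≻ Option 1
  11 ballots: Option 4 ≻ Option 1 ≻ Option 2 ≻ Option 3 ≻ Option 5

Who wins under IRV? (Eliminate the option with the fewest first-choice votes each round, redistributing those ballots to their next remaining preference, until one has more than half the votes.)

Option 4

Round 1: Option 1 9, Option 2 0, Option 3 22, Option 4 11, Option 5 10. Option 2 eliminated.
Round 2: Option 1 9, Option 3 22, Option 4 11, Option 5 10. Option 1 eliminated.
Round 3: Option 3 22, Option 4 20, Option 5 10. Option 5 eliminated.
Round 4: Option 3 22, Option 4 30. Option 4 has a majority (≥27).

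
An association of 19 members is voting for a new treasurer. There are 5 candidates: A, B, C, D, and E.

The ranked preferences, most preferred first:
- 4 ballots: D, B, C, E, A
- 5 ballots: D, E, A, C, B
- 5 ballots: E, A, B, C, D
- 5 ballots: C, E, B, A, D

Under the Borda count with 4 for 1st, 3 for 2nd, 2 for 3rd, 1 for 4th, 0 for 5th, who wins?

A: 4×0 + 5×2 + 5×3 + 5×1 = 30
B: 4×3 + 5×0 + 5×2 + 5×2 = 32
C: 4×2 + 5×1 + 5×1 + 5×4 = 38
D: 4×4 + 5×4 + 5×0 + 5×0 = 36
E: 4×1 + 5×3 + 5×4 + 5×3 = 54

E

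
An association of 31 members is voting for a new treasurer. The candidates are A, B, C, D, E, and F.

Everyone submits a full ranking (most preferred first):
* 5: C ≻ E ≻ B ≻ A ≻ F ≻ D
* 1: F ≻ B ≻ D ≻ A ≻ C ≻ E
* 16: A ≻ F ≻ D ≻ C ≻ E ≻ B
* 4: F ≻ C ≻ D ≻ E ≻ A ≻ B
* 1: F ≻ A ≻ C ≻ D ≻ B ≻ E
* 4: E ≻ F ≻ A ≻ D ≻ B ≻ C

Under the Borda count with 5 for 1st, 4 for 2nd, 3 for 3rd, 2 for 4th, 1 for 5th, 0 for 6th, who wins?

F

A: 5×2 + 1×2 + 16×5 + 4×1 + 1×4 + 4×3 = 112
B: 5×3 + 1×4 + 16×0 + 4×0 + 1×1 + 4×1 = 24
C: 5×5 + 1×1 + 16×2 + 4×4 + 1×3 + 4×0 = 77
D: 5×0 + 1×3 + 16×3 + 4×3 + 1×2 + 4×2 = 73
E: 5×4 + 1×0 + 16×1 + 4×2 + 1×0 + 4×5 = 64
F: 5×1 + 1×5 + 16×4 + 4×5 + 1×5 + 4×4 = 115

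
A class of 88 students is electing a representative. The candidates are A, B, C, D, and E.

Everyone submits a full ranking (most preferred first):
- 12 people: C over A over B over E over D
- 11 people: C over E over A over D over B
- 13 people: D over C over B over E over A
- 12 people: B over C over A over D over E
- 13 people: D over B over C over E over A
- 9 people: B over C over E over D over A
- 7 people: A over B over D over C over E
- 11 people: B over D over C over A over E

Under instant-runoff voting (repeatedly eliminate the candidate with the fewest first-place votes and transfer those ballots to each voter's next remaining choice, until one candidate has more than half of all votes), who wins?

B

Round 1: A 7, B 32, C 23, D 26, E 0. E eliminated.
Round 2: A 7, B 32, C 23, D 26. A eliminated.
Round 3: B 39, C 23, D 26. C eliminated.
Round 4: B 51, D 37. B has a majority (≥45).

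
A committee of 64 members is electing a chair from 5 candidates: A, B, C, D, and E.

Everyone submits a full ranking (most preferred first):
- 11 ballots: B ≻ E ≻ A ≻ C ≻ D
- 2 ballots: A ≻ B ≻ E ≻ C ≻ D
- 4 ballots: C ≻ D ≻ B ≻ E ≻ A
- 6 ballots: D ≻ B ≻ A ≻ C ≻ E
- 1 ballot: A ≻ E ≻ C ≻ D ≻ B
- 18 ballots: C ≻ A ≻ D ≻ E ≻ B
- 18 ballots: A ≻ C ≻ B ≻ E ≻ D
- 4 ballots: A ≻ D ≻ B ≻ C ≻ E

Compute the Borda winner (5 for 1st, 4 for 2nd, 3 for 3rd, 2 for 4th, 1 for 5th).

A

A: 11×3 + 2×5 + 4×1 + 6×3 + 1×5 + 18×4 + 18×5 + 4×5 = 252
B: 11×5 + 2×4 + 4×3 + 6×4 + 1×1 + 18×1 + 18×3 + 4×3 = 184
C: 11×2 + 2×2 + 4×5 + 6×2 + 1×3 + 18×5 + 18×4 + 4×2 = 231
D: 11×1 + 2×1 + 4×4 + 6×5 + 1×2 + 18×3 + 18×1 + 4×4 = 149
E: 11×4 + 2×3 + 4×2 + 6×1 + 1×4 + 18×2 + 18×2 + 4×1 = 144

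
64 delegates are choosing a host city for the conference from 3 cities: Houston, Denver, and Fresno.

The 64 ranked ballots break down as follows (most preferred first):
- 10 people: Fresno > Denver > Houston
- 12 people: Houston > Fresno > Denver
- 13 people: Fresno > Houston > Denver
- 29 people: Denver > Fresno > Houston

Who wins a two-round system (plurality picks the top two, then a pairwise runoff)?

Round 1 first-place votes: Houston 12, Denver 29, Fresno 23. Denver and Fresno advance.
Runoff: Denver is ranked above Fresno on 29 ballots, Fresno above Denver on 35.

Fresno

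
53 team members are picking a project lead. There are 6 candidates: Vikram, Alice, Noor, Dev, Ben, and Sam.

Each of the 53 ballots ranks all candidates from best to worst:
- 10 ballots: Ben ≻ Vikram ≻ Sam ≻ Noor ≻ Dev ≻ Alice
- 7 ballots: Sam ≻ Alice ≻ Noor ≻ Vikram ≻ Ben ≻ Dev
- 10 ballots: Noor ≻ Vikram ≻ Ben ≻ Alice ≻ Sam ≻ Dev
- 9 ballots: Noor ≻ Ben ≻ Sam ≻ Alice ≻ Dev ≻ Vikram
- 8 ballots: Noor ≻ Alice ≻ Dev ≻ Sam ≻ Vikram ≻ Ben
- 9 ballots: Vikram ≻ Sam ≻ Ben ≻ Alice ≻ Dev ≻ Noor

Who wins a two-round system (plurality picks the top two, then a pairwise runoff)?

Noor

Round 1 first-place votes: Vikram 9, Alice 0, Noor 27, Dev 0, Ben 10, Sam 7. Noor and Ben advance.
Runoff: Noor is ranked above Ben on 34 ballots, Ben above Noor on 19.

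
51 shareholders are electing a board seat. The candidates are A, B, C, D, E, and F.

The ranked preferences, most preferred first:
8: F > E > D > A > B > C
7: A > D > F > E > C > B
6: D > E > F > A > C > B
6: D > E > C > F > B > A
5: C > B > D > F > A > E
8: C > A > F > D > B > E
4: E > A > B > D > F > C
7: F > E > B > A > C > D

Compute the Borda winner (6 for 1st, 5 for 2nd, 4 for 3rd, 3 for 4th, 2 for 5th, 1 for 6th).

F

A: 8×3 + 7×6 + 6×3 + 6×1 + 5×2 + 8×5 + 4×5 + 7×3 = 181
B: 8×2 + 7×1 + 6×1 + 6×2 + 5×5 + 8×2 + 4×4 + 7×4 = 126
C: 8×1 + 7×2 + 6×2 + 6×4 + 5×6 + 8×6 + 4×1 + 7×2 = 154
D: 8×4 + 7×5 + 6×6 + 6×6 + 5×4 + 8×3 + 4×3 + 7×1 = 202
E: 8×5 + 7×3 + 6×5 + 6×5 + 5×1 + 8×1 + 4×6 + 7×5 = 193
F: 8×6 + 7×4 + 6×4 + 6×3 + 5×3 + 8×4 + 4×2 + 7×6 = 215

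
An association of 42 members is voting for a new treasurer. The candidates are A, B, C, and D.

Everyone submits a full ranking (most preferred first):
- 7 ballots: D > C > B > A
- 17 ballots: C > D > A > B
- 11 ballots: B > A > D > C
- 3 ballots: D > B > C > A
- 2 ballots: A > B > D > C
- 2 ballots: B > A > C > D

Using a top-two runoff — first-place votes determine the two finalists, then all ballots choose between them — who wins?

C

Round 1 first-place votes: A 2, B 13, C 17, D 10. C and B advance.
Runoff: C is ranked above B on 24 ballots, B above C on 18.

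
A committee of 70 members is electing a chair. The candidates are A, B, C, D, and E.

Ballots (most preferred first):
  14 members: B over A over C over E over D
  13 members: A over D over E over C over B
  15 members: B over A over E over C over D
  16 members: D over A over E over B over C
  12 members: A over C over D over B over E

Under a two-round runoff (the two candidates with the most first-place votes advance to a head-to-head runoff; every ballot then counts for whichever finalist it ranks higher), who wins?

Round 1 first-place votes: A 25, B 29, C 0, D 16, E 0. B and A advance.
Runoff: B is ranked above A on 29 ballots, A above B on 41.

A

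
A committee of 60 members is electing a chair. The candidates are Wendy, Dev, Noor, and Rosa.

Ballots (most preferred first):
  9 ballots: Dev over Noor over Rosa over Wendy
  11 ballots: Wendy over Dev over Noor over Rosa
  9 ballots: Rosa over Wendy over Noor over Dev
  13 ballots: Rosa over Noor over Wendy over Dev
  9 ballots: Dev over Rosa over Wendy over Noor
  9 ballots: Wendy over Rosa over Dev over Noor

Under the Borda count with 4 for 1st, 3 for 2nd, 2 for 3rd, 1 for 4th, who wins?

Rosa

Wendy: 9×1 + 11×4 + 9×3 + 13×2 + 9×2 + 9×4 = 160
Dev: 9×4 + 11×3 + 9×1 + 13×1 + 9×4 + 9×2 = 145
Noor: 9×3 + 11×2 + 9×2 + 13×3 + 9×1 + 9×1 = 124
Rosa: 9×2 + 11×1 + 9×4 + 13×4 + 9×3 + 9×3 = 171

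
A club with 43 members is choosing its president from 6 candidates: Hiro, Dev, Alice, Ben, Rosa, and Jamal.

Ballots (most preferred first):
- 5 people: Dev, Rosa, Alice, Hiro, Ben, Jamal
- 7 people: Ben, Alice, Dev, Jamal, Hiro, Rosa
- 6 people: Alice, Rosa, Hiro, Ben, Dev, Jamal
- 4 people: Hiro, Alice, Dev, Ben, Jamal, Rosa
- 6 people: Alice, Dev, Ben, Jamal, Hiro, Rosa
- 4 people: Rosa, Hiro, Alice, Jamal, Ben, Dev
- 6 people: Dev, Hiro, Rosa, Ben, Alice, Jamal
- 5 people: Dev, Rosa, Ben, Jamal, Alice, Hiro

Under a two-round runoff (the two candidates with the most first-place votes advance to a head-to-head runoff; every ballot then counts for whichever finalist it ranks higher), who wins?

Round 1 first-place votes: Hiro 4, Dev 16, Alice 12, Ben 7, Rosa 4, Jamal 0. Dev and Alice advance.
Runoff: Dev is ranked above Alice on 16 ballots, Alice above Dev on 27.

Alice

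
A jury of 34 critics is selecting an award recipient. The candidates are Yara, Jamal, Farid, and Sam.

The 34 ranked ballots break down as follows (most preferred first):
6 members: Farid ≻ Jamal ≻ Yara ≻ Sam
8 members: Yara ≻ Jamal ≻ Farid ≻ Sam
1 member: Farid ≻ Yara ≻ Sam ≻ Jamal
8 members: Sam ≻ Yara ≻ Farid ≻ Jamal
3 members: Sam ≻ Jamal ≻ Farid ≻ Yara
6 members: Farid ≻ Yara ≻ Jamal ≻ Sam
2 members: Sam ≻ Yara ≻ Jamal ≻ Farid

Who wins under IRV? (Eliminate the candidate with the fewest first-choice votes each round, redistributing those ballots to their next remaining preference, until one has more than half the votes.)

Round 1: Yara 8, Jamal 0, Farid 13, Sam 13. Jamal eliminated.
Round 2: Yara 8, Farid 13, Sam 13. Yara eliminated.
Round 3: Farid 21, Sam 13. Farid has a majority (≥18).

Farid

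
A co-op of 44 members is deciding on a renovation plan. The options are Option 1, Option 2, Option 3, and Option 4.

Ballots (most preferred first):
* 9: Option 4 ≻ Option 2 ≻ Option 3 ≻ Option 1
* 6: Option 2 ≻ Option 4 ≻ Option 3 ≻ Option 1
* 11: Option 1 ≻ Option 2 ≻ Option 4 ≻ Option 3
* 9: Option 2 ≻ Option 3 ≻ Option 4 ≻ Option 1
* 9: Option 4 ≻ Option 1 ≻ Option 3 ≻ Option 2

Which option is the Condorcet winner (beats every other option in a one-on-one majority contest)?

Option 2

Option 2 vs Option 1: 24–20
Option 2 vs Option 3: 35–9
Option 2 vs Option 4: 26–18
Option 2 beats every other option.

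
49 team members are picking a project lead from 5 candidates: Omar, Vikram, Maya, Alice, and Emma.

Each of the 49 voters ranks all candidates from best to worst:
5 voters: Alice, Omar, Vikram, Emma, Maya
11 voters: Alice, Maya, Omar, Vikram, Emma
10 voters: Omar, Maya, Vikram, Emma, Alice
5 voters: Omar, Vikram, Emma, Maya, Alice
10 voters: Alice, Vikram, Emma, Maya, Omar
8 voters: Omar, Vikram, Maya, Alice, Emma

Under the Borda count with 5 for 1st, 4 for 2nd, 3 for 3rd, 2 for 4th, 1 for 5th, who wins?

Omar

Omar: 5×4 + 11×3 + 10×5 + 5×5 + 10×1 + 8×5 = 178
Vikram: 5×3 + 11×2 + 10×3 + 5×4 + 10×4 + 8×4 = 159
Maya: 5×1 + 11×4 + 10×4 + 5×2 + 10×2 + 8×3 = 143
Alice: 5×5 + 11×5 + 10×1 + 5×1 + 10×5 + 8×2 = 161
Emma: 5×2 + 11×1 + 10×2 + 5×3 + 10×3 + 8×1 = 94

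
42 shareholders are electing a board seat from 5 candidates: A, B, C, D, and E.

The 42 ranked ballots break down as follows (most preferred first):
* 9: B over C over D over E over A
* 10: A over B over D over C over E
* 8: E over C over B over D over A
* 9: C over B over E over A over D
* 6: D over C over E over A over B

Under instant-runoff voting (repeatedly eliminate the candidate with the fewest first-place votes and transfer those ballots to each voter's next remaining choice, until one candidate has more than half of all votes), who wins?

C

Round 1: A 10, B 9, C 9, D 6, E 8. D eliminated.
Round 2: A 10, B 9, C 15, E 8. E eliminated.
Round 3: A 10, B 9, C 23. C has a majority (≥22).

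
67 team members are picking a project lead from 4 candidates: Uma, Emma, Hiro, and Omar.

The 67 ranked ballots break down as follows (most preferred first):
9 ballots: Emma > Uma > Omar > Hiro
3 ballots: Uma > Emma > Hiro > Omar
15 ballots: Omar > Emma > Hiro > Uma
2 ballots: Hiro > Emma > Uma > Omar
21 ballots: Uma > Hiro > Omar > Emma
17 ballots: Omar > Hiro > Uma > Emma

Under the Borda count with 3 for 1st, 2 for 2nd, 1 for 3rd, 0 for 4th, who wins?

Omar

Uma: 9×2 + 3×3 + 15×0 + 2×1 + 21×3 + 17×1 = 109
Emma: 9×3 + 3×2 + 15×2 + 2×2 + 21×0 + 17×0 = 67
Hiro: 9×0 + 3×1 + 15×1 + 2×3 + 21×2 + 17×2 = 100
Omar: 9×1 + 3×0 + 15×3 + 2×0 + 21×1 + 17×3 = 126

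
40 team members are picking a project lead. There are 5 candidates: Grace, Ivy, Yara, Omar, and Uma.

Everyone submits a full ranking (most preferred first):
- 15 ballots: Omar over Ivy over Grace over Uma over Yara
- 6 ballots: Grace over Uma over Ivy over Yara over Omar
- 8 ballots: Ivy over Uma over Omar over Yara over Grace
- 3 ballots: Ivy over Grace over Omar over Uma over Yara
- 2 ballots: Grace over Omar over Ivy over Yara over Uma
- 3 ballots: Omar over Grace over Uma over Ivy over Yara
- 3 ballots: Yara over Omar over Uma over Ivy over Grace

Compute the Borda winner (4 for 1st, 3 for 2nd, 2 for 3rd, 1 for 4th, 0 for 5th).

Ivy

Grace: 15×2 + 6×4 + 8×0 + 3×3 + 2×4 + 3×3 + 3×0 = 80
Ivy: 15×3 + 6×2 + 8×4 + 3×4 + 2×2 + 3×1 + 3×1 = 111
Yara: 15×0 + 6×1 + 8×1 + 3×0 + 2×1 + 3×0 + 3×4 = 28
Omar: 15×4 + 6×0 + 8×2 + 3×2 + 2×3 + 3×4 + 3×3 = 109
Uma: 15×1 + 6×3 + 8×3 + 3×1 + 2×0 + 3×2 + 3×2 = 72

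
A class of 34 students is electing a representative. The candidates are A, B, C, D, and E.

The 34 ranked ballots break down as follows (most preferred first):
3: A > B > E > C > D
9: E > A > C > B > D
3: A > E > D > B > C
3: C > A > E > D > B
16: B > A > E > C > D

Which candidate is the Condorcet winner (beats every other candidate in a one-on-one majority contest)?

A vs B: 18–16
A vs C: 31–3
A vs D: 34–0
A vs E: 25–9
A beats every other candidate.

A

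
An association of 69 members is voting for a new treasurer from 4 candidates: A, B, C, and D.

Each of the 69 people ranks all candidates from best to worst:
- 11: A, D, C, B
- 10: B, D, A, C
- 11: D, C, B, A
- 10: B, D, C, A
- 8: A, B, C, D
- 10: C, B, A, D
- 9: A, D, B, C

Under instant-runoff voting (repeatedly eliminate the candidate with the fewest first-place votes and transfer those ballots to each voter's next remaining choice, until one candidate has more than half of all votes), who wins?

Round 1: A 28, B 20, C 10, D 11. C eliminated.
Round 2: A 28, B 30, D 11. D eliminated.
Round 3: A 28, B 41. B has a majority (≥35).

B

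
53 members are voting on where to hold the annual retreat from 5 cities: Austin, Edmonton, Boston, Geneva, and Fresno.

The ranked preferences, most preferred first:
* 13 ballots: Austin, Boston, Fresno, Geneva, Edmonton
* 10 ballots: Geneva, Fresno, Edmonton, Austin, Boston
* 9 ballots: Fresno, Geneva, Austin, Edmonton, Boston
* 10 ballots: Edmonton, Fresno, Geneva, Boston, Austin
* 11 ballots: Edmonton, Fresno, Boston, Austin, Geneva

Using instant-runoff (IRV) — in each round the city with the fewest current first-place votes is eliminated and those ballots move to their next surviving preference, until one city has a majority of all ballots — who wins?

Geneva

Round 1: Austin 13, Edmonton 21, Boston 0, Geneva 10, Fresno 9. Boston eliminated.
Round 2: Austin 13, Edmonton 21, Geneva 10, Fresno 9. Fresno eliminated.
Round 3: Austin 13, Edmonton 21, Geneva 19. Austin eliminated.
Round 4: Edmonton 21, Geneva 32. Geneva has a majority (≥27).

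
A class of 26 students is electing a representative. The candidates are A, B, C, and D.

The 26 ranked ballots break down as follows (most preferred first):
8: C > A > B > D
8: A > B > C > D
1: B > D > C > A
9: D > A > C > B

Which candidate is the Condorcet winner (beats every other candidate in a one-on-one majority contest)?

A

A vs B: 25–1
A vs C: 17–9
A vs D: 16–10
A beats every other candidate.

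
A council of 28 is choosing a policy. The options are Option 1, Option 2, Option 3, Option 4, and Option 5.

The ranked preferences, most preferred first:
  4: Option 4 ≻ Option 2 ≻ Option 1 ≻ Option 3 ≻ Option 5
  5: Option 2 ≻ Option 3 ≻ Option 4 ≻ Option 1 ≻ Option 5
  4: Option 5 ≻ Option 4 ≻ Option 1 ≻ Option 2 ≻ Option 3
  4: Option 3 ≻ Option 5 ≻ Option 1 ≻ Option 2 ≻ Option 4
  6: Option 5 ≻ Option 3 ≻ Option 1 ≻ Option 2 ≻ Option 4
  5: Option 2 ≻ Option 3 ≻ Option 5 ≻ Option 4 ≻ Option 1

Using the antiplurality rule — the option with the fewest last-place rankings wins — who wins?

Last-place votes: Option 1 5, Option 2 0, Option 3 4, Option 4 10, Option 5 9.

Option 2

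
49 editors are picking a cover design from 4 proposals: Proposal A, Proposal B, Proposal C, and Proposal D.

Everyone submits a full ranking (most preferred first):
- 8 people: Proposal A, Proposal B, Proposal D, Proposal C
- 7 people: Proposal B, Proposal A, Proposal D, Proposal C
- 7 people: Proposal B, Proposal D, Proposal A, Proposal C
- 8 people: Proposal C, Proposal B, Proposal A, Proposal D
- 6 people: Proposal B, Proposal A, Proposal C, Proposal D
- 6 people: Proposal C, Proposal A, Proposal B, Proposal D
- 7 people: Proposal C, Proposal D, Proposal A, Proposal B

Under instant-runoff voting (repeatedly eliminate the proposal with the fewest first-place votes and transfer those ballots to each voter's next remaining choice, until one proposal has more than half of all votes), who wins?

Proposal B

Round 1: Proposal A 8, Proposal B 20, Proposal C 21, Proposal D 0. Proposal D eliminated.
Round 2: Proposal A 8, Proposal B 20, Proposal C 21. Proposal A eliminated.
Round 3: Proposal B 28, Proposal C 21. Proposal B has a majority (≥25).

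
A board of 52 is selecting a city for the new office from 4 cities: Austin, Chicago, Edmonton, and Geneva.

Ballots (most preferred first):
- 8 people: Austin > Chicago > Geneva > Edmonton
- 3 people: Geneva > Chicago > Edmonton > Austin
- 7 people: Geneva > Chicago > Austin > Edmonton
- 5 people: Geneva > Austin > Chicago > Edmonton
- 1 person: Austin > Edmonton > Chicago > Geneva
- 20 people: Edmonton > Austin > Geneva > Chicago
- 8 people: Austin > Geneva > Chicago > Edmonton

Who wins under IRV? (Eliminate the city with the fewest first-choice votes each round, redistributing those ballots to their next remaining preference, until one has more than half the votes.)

Round 1: Austin 17, Chicago 0, Edmonton 20, Geneva 15. Chicago eliminated.
Round 2: Austin 17, Edmonton 20, Geneva 15. Geneva eliminated.
Round 3: Austin 29, Edmonton 23. Austin has a majority (≥27).

Austin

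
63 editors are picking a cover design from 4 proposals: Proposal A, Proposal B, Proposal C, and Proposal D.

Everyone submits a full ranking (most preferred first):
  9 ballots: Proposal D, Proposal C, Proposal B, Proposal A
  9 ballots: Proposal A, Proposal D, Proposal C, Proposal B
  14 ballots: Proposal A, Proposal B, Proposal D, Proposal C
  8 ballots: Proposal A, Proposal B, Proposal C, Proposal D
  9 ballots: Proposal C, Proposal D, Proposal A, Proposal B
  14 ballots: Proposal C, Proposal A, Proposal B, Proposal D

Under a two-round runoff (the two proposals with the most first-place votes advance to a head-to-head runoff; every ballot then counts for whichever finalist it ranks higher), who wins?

Proposal C

Round 1 first-place votes: Proposal A 31, Proposal B 0, Proposal C 23, Proposal D 9. Proposal A and Proposal C advance.
Runoff: Proposal A is ranked above Proposal C on 31 ballots, Proposal C above Proposal A on 32.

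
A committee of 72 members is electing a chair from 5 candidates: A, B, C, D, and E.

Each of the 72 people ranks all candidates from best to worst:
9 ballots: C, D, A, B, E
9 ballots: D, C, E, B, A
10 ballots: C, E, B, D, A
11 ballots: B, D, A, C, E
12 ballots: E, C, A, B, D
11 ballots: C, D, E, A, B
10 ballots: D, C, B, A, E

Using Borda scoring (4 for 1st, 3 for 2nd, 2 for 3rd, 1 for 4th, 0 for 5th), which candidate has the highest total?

C

A: 9×2 + 9×0 + 10×0 + 11×2 + 12×2 + 11×1 + 10×1 = 85
B: 9×1 + 9×1 + 10×2 + 11×4 + 12×1 + 11×0 + 10×2 = 114
C: 9×4 + 9×3 + 10×4 + 11×1 + 12×3 + 11×4 + 10×3 = 224
D: 9×3 + 9×4 + 10×1 + 11×3 + 12×0 + 11×3 + 10×4 = 179
E: 9×0 + 9×2 + 10×3 + 11×0 + 12×4 + 11×2 + 10×0 = 118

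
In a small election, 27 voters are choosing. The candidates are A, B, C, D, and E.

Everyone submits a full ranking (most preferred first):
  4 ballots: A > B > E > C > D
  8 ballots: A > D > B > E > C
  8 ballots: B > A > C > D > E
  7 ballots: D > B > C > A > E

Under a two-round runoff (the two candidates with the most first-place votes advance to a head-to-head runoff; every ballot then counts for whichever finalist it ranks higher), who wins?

Round 1 first-place votes: A 12, B 8, C 0, D 7, E 0. A and B advance.
Runoff: A is ranked above B on 12 ballots, B above A on 15.

B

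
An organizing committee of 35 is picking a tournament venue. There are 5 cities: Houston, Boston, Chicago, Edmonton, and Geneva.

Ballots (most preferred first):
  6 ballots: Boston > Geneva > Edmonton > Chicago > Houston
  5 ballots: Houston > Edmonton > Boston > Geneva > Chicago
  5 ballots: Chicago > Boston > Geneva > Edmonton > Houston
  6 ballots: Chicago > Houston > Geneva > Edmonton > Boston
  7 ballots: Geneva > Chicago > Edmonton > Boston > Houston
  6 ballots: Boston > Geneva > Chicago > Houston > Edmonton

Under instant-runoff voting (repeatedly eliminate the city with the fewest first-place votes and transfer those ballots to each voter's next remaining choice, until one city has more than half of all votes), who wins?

Round 1: Houston 5, Boston 12, Chicago 11, Edmonton 0, Geneva 7. Edmonton eliminated.
Round 2: Houston 5, Boston 12, Chicago 11, Geneva 7. Houston eliminated.
Round 3: Boston 17, Chicago 11, Geneva 7. Geneva eliminated.
Round 4: Boston 17, Chicago 18. Chicago has a majority (≥18).

Chicago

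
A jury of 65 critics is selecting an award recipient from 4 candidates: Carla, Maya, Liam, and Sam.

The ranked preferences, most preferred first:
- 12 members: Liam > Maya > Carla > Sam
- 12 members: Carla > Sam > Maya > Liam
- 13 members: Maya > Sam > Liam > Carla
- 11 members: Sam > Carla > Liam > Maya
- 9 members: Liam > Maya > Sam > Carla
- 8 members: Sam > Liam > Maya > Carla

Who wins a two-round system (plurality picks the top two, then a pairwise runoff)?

Round 1 first-place votes: Carla 12, Maya 13, Liam 21, Sam 19. Liam and Sam advance.
Runoff: Liam is ranked above Sam on 21 ballots, Sam above Liam on 44.

Sam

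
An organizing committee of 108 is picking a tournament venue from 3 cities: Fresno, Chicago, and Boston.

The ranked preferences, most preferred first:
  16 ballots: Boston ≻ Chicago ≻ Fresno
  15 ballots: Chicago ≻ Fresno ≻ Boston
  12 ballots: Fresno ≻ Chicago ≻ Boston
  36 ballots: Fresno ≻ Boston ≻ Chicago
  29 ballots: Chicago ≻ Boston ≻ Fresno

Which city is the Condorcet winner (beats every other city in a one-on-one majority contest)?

Chicago vs Fresno: 60–48
Chicago vs Boston: 56–52
Chicago beats every other city.

Chicago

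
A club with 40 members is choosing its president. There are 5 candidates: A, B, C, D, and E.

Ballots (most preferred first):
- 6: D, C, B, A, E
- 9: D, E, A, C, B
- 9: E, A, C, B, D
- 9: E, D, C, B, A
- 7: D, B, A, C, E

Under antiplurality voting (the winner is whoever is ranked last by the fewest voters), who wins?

C

Last-place votes: A 9, B 9, C 0, D 9, E 13.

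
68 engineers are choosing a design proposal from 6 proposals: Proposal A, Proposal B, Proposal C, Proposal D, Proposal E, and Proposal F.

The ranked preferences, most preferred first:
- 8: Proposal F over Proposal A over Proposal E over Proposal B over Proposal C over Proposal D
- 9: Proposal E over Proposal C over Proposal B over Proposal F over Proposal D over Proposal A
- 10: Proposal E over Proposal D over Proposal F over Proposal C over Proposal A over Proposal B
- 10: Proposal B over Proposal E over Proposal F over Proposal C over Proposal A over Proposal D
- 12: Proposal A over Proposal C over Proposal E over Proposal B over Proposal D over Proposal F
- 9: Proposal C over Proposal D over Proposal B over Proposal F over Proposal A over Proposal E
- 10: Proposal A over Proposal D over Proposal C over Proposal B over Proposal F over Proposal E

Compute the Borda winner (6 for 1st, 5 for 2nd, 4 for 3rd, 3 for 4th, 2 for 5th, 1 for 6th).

Proposal C

Proposal A: 8×5 + 9×1 + 10×2 + 10×2 + 12×6 + 9×2 + 10×6 = 239
Proposal B: 8×3 + 9×4 + 10×1 + 10×6 + 12×3 + 9×4 + 10×3 = 232
Proposal C: 8×2 + 9×5 + 10×3 + 10×3 + 12×5 + 9×6 + 10×4 = 275
Proposal D: 8×1 + 9×2 + 10×5 + 10×1 + 12×2 + 9×5 + 10×5 = 205
Proposal E: 8×4 + 9×6 + 10×6 + 10×5 + 12×4 + 9×1 + 10×1 = 263
Proposal F: 8×6 + 9×3 + 10×4 + 10×4 + 12×1 + 9×3 + 10×2 = 214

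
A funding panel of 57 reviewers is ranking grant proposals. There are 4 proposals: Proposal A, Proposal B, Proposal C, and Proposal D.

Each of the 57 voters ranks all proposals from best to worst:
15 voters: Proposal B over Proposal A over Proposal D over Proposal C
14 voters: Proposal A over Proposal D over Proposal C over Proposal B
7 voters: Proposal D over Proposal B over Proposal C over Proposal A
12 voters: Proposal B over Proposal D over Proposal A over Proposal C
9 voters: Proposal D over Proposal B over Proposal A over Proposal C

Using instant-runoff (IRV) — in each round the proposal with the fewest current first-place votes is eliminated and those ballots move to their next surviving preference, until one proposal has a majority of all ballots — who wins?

Round 1: Proposal A 14, Proposal B 27, Proposal C 0, Proposal D 16. Proposal C eliminated.
Round 2: Proposal A 14, Proposal B 27, Proposal D 16. Proposal A eliminated.
Round 3: Proposal B 27, Proposal D 30. Proposal D has a majority (≥29).

Proposal D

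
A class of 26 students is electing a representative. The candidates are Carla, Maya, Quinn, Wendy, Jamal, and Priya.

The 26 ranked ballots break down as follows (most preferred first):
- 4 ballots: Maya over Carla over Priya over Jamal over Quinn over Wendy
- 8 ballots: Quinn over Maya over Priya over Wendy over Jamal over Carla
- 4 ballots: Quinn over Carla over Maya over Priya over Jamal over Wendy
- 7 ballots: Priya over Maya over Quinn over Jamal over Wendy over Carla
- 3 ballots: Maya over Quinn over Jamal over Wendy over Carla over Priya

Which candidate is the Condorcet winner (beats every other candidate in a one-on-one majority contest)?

Maya

Maya vs Carla: 22–4
Maya vs Quinn: 14–12
Maya vs Wendy: 26–0
Maya vs Jamal: 26–0
Maya vs Priya: 19–7
Maya beats every other candidate.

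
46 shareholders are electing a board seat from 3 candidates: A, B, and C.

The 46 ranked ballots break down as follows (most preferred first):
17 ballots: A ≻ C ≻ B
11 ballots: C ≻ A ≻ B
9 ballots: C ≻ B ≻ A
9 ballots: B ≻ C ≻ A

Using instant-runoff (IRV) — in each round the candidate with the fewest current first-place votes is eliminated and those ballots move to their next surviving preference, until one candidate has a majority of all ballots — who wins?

C

Round 1: A 17, B 9, C 20. B eliminated.
Round 2: A 17, C 29. C has a majority (≥24).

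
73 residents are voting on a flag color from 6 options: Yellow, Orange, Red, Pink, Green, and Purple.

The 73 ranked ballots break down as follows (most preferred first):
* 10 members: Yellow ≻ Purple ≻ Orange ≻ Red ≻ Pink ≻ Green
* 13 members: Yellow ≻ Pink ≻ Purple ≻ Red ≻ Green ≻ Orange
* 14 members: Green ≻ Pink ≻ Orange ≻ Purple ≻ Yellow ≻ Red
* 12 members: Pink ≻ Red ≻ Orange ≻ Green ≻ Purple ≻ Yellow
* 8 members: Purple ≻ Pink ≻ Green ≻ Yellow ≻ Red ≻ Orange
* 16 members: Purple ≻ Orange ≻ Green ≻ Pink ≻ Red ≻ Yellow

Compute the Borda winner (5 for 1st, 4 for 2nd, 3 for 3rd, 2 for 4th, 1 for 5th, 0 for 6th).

Pink

Yellow: 10×5 + 13×5 + 14×1 + 12×0 + 8×2 + 16×0 = 145
Orange: 10×3 + 13×0 + 14×3 + 12×3 + 8×0 + 16×4 = 172
Red: 10×2 + 13×2 + 14×0 + 12×4 + 8×1 + 16×1 = 118
Pink: 10×1 + 13×4 + 14×4 + 12×5 + 8×4 + 16×2 = 242
Green: 10×0 + 13×1 + 14×5 + 12×2 + 8×3 + 16×3 = 179
Purple: 10×4 + 13×3 + 14×2 + 12×1 + 8×5 + 16×5 = 239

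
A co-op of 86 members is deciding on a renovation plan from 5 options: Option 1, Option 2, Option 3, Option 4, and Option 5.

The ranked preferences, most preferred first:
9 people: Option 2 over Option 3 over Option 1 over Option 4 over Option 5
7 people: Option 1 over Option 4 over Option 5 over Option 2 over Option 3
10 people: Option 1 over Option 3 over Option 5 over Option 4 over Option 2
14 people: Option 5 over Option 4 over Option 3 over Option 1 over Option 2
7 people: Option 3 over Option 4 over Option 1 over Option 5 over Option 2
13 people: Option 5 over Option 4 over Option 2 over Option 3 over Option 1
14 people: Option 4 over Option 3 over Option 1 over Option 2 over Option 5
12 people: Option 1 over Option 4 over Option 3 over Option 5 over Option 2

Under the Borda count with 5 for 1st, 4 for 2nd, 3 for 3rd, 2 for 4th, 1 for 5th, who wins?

Option 1: 9×3 + 7×5 + 10×5 + 14×2 + 7×3 + 13×1 + 14×3 + 12×5 = 276
Option 2: 9×5 + 7×2 + 10×1 + 14×1 + 7×1 + 13×3 + 14×2 + 12×1 = 169
Option 3: 9×4 + 7×1 + 10×4 + 14×3 + 7×5 + 13×2 + 14×4 + 12×3 = 278
Option 4: 9×2 + 7×4 + 10×2 + 14×4 + 7×4 + 13×4 + 14×5 + 12×4 = 320
Option 5: 9×1 + 7×3 + 10×3 + 14×5 + 7×2 + 13×5 + 14×1 + 12×2 = 247

Option 4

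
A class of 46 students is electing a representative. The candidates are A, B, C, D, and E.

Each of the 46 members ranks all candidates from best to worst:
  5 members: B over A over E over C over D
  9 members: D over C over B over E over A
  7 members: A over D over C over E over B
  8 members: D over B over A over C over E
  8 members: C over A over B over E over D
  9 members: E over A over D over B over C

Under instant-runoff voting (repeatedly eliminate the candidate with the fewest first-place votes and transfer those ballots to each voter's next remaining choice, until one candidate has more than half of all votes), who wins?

A

Round 1: A 7, B 5, C 8, D 17, E 9. B eliminated.
Round 2: A 12, C 8, D 17, E 9. C eliminated.
Round 3: A 20, D 17, E 9. E eliminated.
Round 4: A 29, D 17. A has a majority (≥24).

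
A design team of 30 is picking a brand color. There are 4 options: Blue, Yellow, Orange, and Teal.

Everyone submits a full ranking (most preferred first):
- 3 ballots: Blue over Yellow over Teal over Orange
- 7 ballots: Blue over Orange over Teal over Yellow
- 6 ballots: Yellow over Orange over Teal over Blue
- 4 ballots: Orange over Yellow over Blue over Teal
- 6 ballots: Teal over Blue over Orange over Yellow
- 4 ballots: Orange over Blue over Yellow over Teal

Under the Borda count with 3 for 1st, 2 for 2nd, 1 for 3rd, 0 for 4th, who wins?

Blue: 3×3 + 7×3 + 6×0 + 4×1 + 6×2 + 4×2 = 54
Yellow: 3×2 + 7×0 + 6×3 + 4×2 + 6×0 + 4×1 = 36
Orange: 3×0 + 7×2 + 6×2 + 4×3 + 6×1 + 4×3 = 56
Teal: 3×1 + 7×1 + 6×1 + 4×0 + 6×3 + 4×0 = 34

Orange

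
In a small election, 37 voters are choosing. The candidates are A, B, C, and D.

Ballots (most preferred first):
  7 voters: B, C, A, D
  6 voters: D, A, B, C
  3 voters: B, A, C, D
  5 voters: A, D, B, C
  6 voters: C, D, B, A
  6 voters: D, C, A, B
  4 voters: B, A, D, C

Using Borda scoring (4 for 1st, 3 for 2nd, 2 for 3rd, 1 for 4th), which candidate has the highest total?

A: 7×2 + 6×3 + 3×3 + 5×4 + 6×1 + 6×2 + 4×3 = 91
B: 7×4 + 6×2 + 3×4 + 5×2 + 6×2 + 6×1 + 4×4 = 96
C: 7×3 + 6×1 + 3×2 + 5×1 + 6×4 + 6×3 + 4×1 = 84
D: 7×1 + 6×4 + 3×1 + 5×3 + 6×3 + 6×4 + 4×2 = 99

D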